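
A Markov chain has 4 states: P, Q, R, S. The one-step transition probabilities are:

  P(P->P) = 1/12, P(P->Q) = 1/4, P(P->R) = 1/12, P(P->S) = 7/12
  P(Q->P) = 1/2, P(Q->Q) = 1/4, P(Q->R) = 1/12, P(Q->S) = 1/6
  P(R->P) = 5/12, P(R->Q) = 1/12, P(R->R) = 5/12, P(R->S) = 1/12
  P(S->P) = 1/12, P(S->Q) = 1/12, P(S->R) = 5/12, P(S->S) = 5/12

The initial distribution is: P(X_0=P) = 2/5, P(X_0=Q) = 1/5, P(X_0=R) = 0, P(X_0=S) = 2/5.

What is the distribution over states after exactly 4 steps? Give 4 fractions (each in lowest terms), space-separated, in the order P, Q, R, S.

Answer: 4171/17280 959/6480 931/3240 16759/51840

Derivation:
Propagating the distribution step by step (d_{t+1} = d_t * P):
d_0 = (P=2/5, Q=1/5, R=0, S=2/5)
  d_1[P] = 2/5*1/12 + 1/5*1/2 + 0*5/12 + 2/5*1/12 = 1/6
  d_1[Q] = 2/5*1/4 + 1/5*1/4 + 0*1/12 + 2/5*1/12 = 11/60
  d_1[R] = 2/5*1/12 + 1/5*1/12 + 0*5/12 + 2/5*5/12 = 13/60
  d_1[S] = 2/5*7/12 + 1/5*1/6 + 0*1/12 + 2/5*5/12 = 13/30
d_1 = (P=1/6, Q=11/60, R=13/60, S=13/30)
  d_2[P] = 1/6*1/12 + 11/60*1/2 + 13/60*5/12 + 13/30*1/12 = 167/720
  d_2[Q] = 1/6*1/4 + 11/60*1/4 + 13/60*1/12 + 13/30*1/12 = 17/120
  d_2[R] = 1/6*1/12 + 11/60*1/12 + 13/60*5/12 + 13/30*5/12 = 3/10
  d_2[S] = 1/6*7/12 + 11/60*1/6 + 13/60*1/12 + 13/30*5/12 = 47/144
d_2 = (P=167/720, Q=17/120, R=3/10, S=47/144)
  d_3[P] = 167/720*1/12 + 17/120*1/2 + 3/10*5/12 + 47/144*1/12 = 349/1440
  d_3[Q] = 167/720*1/4 + 17/120*1/4 + 3/10*1/12 + 47/144*1/12 = 629/4320
  d_3[R] = 167/720*1/12 + 17/120*1/12 + 3/10*5/12 + 47/144*5/12 = 631/2160
  d_3[S] = 167/720*7/12 + 17/120*1/6 + 3/10*1/12 + 47/144*5/12 = 691/2160
d_3 = (P=349/1440, Q=629/4320, R=631/2160, S=691/2160)
  d_4[P] = 349/1440*1/12 + 629/4320*1/2 + 631/2160*5/12 + 691/2160*1/12 = 4171/17280
  d_4[Q] = 349/1440*1/4 + 629/4320*1/4 + 631/2160*1/12 + 691/2160*1/12 = 959/6480
  d_4[R] = 349/1440*1/12 + 629/4320*1/12 + 631/2160*5/12 + 691/2160*5/12 = 931/3240
  d_4[S] = 349/1440*7/12 + 629/4320*1/6 + 631/2160*1/12 + 691/2160*5/12 = 16759/51840
d_4 = (P=4171/17280, Q=959/6480, R=931/3240, S=16759/51840)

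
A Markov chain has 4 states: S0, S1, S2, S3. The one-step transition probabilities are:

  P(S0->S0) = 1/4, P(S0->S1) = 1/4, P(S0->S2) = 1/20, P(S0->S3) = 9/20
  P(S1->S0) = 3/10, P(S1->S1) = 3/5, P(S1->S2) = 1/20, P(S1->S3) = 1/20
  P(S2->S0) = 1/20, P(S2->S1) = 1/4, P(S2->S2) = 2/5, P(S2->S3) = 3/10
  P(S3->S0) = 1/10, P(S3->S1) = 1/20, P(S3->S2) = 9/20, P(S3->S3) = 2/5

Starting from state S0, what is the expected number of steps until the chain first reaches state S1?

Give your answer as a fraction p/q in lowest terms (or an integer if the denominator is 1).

Answer: 1980/343

Derivation:
Let h_i = expected steps to first reach S1 from state i.
Boundary: h_S1 = 0.
First-step equations for the other states:
  h_S0 = 1 + 1/4*h_S0 + 1/4*h_S1 + 1/20*h_S2 + 9/20*h_S3
  h_S2 = 1 + 1/20*h_S0 + 1/4*h_S1 + 2/5*h_S2 + 3/10*h_S3
  h_S3 = 1 + 1/10*h_S0 + 1/20*h_S1 + 9/20*h_S2 + 2/5*h_S3

Substituting h_S1 = 0 and rearranging gives the linear system (I - Q) h = 1:
  [3/4, -1/20, -9/20] . (h_S0, h_S2, h_S3) = 1
  [-1/20, 3/5, -3/10] . (h_S0, h_S2, h_S3) = 1
  [-1/10, -9/20, 3/5] . (h_S0, h_S2, h_S3) = 1

Solving yields:
  h_S0 = 1980/343
  h_S2 = 1900/343
  h_S3 = 6980/1029

Starting state is S0, so the expected hitting time is h_S0 = 1980/343.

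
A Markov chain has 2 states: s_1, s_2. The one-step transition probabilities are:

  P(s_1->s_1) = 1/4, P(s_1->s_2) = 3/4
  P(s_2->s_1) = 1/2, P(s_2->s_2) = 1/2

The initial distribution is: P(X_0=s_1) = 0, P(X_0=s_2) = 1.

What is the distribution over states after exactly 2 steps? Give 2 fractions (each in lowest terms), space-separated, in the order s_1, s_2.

Answer: 3/8 5/8

Derivation:
Propagating the distribution step by step (d_{t+1} = d_t * P):
d_0 = (s_1=0, s_2=1)
  d_1[s_1] = 0*1/4 + 1*1/2 = 1/2
  d_1[s_2] = 0*3/4 + 1*1/2 = 1/2
d_1 = (s_1=1/2, s_2=1/2)
  d_2[s_1] = 1/2*1/4 + 1/2*1/2 = 3/8
  d_2[s_2] = 1/2*3/4 + 1/2*1/2 = 5/8
d_2 = (s_1=3/8, s_2=5/8)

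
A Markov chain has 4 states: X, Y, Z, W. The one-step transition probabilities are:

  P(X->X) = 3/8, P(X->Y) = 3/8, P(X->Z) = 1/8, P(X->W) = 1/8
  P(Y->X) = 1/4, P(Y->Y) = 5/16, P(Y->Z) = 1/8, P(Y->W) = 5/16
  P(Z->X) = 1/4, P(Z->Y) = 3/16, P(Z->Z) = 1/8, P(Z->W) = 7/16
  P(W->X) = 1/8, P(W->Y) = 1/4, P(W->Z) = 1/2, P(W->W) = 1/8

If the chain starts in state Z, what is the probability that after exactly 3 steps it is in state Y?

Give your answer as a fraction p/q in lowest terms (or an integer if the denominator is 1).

Computing P^3 by repeated multiplication:
P^1 =
  X: [3/8, 3/8, 1/8, 1/8]
  Y: [1/4, 5/16, 1/8, 5/16]
  Z: [1/4, 3/16, 1/8, 7/16]
  W: [1/8, 1/4, 1/2, 1/8]
P^2 =
  X: [9/32, 5/16, 11/64, 15/64]
  Y: [31/128, 75/256, 31/128, 57/256]
  Z: [29/128, 73/256, 37/128, 51/256]
  W: [1/4, 1/4, 11/64, 21/64]
P^3 =
  X: [131/512, 301/1024, 109/512, 243/1024]
  Y: [517/2048, 1161/4096, 427/2048, 1047/4096]
  Z: [519/2048, 1139/4096, 409/2048, 1101/4096]
  W: [123/512, 293/1024, 127/512, 231/1024]

(P^3)[Z -> Y] = 1139/4096

Answer: 1139/4096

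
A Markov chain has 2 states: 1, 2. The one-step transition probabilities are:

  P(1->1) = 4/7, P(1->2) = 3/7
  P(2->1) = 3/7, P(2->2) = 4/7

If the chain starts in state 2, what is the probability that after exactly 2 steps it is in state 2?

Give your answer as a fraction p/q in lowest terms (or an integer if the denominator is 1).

Answer: 25/49

Derivation:
Computing P^2 by repeated multiplication:
P^1 =
  1: [4/7, 3/7]
  2: [3/7, 4/7]
P^2 =
  1: [25/49, 24/49]
  2: [24/49, 25/49]

(P^2)[2 -> 2] = 25/49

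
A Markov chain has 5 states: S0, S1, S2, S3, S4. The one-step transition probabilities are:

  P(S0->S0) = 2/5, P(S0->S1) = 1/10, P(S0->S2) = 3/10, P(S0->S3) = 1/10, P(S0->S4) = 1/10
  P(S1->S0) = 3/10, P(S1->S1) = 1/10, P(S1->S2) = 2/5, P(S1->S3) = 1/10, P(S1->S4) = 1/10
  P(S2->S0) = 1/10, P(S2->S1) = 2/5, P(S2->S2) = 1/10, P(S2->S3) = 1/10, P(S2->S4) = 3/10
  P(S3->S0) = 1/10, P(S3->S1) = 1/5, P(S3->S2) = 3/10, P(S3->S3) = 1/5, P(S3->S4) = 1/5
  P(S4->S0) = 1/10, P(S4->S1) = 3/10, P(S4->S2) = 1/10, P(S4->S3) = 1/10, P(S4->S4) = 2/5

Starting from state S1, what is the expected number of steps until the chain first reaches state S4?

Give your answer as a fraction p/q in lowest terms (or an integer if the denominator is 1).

Let h_i = expected steps to first reach S4 from state i.
Boundary: h_S4 = 0.
First-step equations for the other states:
  h_S0 = 1 + 2/5*h_S0 + 1/10*h_S1 + 3/10*h_S2 + 1/10*h_S3 + 1/10*h_S4
  h_S1 = 1 + 3/10*h_S0 + 1/10*h_S1 + 2/5*h_S2 + 1/10*h_S3 + 1/10*h_S4
  h_S2 = 1 + 1/10*h_S0 + 2/5*h_S1 + 1/10*h_S2 + 1/10*h_S3 + 3/10*h_S4
  h_S3 = 1 + 1/10*h_S0 + 1/5*h_S1 + 3/10*h_S2 + 1/5*h_S3 + 1/5*h_S4

Substituting h_S4 = 0 and rearranging gives the linear system (I - Q) h = 1:
  [3/5, -1/10, -3/10, -1/10] . (h_S0, h_S1, h_S2, h_S3) = 1
  [-3/10, 9/10, -2/5, -1/10] . (h_S0, h_S1, h_S2, h_S3) = 1
  [-1/10, -2/5, 9/10, -1/10] . (h_S0, h_S1, h_S2, h_S3) = 1
  [-1/10, -1/5, -3/10, 4/5] . (h_S0, h_S1, h_S2, h_S3) = 1

Solving yields:
  h_S0 = 1053/173
  h_S1 = 1035/173
  h_S2 = 873/173
  h_S3 = 934/173

Starting state is S1, so the expected hitting time is h_S1 = 1035/173.

Answer: 1035/173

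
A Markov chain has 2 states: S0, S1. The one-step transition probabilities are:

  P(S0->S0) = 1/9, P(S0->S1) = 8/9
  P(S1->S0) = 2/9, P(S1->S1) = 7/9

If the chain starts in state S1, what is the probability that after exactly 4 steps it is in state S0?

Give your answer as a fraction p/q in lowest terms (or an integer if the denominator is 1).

Computing P^4 by repeated multiplication:
P^1 =
  S0: [1/9, 8/9]
  S1: [2/9, 7/9]
P^2 =
  S0: [17/81, 64/81]
  S1: [16/81, 65/81]
P^3 =
  S0: [145/729, 584/729]
  S1: [146/729, 583/729]
P^4 =
  S0: [1313/6561, 5248/6561]
  S1: [1312/6561, 5249/6561]

(P^4)[S1 -> S0] = 1312/6561

Answer: 1312/6561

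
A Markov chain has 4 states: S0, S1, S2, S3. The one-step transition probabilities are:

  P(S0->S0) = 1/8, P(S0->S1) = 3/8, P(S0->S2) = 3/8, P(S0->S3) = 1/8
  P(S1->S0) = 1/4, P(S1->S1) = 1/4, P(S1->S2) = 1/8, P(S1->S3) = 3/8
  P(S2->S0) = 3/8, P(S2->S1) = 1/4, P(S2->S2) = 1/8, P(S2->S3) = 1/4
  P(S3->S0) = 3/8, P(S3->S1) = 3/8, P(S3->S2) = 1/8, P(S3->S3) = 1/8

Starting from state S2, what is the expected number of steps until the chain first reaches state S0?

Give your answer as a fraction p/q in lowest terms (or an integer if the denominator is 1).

Answer: 568/193

Derivation:
Let h_i = expected steps to first reach S0 from state i.
Boundary: h_S0 = 0.
First-step equations for the other states:
  h_S1 = 1 + 1/4*h_S0 + 1/4*h_S1 + 1/8*h_S2 + 3/8*h_S3
  h_S2 = 1 + 3/8*h_S0 + 1/4*h_S1 + 1/8*h_S2 + 1/4*h_S3
  h_S3 = 1 + 3/8*h_S0 + 3/8*h_S1 + 1/8*h_S2 + 1/8*h_S3

Substituting h_S0 = 0 and rearranging gives the linear system (I - Q) h = 1:
  [3/4, -1/8, -3/8] . (h_S1, h_S2, h_S3) = 1
  [-1/4, 7/8, -1/4] . (h_S1, h_S2, h_S3) = 1
  [-3/8, -1/8, 7/8] . (h_S1, h_S2, h_S3) = 1

Solving yields:
  h_S1 = 640/193
  h_S2 = 568/193
  h_S3 = 576/193

Starting state is S2, so the expected hitting time is h_S2 = 568/193.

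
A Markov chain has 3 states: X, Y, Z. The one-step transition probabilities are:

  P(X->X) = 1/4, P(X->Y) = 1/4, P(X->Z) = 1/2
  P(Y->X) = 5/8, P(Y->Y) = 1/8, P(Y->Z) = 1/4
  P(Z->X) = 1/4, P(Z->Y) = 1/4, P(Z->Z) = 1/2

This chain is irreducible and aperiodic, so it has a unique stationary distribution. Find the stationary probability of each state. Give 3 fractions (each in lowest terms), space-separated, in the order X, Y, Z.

The stationary distribution satisfies pi = pi * P, i.e.:
  pi_X = 1/4*pi_X + 5/8*pi_Y + 1/4*pi_Z
  pi_Y = 1/4*pi_X + 1/8*pi_Y + 1/4*pi_Z
  pi_Z = 1/2*pi_X + 1/4*pi_Y + 1/2*pi_Z
with normalization: pi_X + pi_Y + pi_Z = 1.

Using the first 2 balance equations plus normalization, the linear system A*pi = b is:
  [-3/4, 5/8, 1/4] . pi = 0
  [1/4, -7/8, 1/4] . pi = 0
  [1, 1, 1] . pi = 1

Solving yields:
  pi_X = 1/3
  pi_Y = 2/9
  pi_Z = 4/9

Verification (pi * P):
  1/3*1/4 + 2/9*5/8 + 4/9*1/4 = 1/3 = pi_X  (ok)
  1/3*1/4 + 2/9*1/8 + 4/9*1/4 = 2/9 = pi_Y  (ok)
  1/3*1/2 + 2/9*1/4 + 4/9*1/2 = 4/9 = pi_Z  (ok)

Answer: 1/3 2/9 4/9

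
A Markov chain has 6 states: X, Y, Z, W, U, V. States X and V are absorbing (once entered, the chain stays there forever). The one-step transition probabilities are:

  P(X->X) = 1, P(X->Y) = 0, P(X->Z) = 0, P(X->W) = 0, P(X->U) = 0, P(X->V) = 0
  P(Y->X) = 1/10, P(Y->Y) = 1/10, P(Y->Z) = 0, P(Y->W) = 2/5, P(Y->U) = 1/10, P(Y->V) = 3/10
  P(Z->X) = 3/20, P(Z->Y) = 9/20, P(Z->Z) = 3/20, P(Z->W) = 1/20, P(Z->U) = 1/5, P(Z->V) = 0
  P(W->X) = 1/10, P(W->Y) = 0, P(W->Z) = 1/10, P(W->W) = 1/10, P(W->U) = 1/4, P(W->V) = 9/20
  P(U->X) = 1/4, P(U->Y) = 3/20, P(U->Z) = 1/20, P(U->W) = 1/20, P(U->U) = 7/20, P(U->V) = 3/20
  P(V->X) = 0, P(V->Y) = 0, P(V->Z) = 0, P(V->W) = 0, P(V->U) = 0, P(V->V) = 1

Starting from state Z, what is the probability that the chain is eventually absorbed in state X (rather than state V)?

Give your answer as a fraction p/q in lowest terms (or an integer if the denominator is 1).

Let a_i = P(absorbed in X | start in state i).
Boundary conditions: a_X = 1, a_V = 0.
For each transient state i, a_i = sum_j P(i->j) * a_j:
  a_Y = 1/10*a_X + 1/10*a_Y + 0*a_Z + 2/5*a_W + 1/10*a_U + 3/10*a_V
  a_Z = 3/20*a_X + 9/20*a_Y + 3/20*a_Z + 1/20*a_W + 1/5*a_U + 0*a_V
  a_W = 1/10*a_X + 0*a_Y + 1/10*a_Z + 1/10*a_W + 1/4*a_U + 9/20*a_V
  a_U = 1/4*a_X + 3/20*a_Y + 1/20*a_Z + 1/20*a_W + 7/20*a_U + 3/20*a_V

Substituting a_X = 1 and a_V = 0, rearrange to (I - Q) a = r where r[i] = P(i -> X):
  [9/10, 0, -2/5, -1/10] . (a_Y, a_Z, a_W, a_U) = 1/10
  [-9/20, 17/20, -1/20, -1/5] . (a_Y, a_Z, a_W, a_U) = 3/20
  [0, -1/10, 9/10, -1/4] . (a_Y, a_Z, a_W, a_U) = 1/10
  [-3/20, -1/20, -1/20, 13/20] . (a_Y, a_Z, a_W, a_U) = 1/4

Solving yields:
  a_Y = 1561/5119
  a_Z = 2443/5119
  a_W = 1573/5119
  a_U = 2638/5119

Starting state is Z, so the absorption probability is a_Z = 2443/5119.

Answer: 2443/5119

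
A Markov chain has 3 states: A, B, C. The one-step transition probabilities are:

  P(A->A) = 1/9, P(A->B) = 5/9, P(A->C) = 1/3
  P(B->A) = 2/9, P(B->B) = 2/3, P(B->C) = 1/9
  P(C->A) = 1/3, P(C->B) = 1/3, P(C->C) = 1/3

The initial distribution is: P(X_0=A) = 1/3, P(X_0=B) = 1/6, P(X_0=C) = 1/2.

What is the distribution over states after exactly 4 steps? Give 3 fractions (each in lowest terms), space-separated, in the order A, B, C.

Propagating the distribution step by step (d_{t+1} = d_t * P):
d_0 = (A=1/3, B=1/6, C=1/2)
  d_1[A] = 1/3*1/9 + 1/6*2/9 + 1/2*1/3 = 13/54
  d_1[B] = 1/3*5/9 + 1/6*2/3 + 1/2*1/3 = 25/54
  d_1[C] = 1/3*1/3 + 1/6*1/9 + 1/2*1/3 = 8/27
d_1 = (A=13/54, B=25/54, C=8/27)
  d_2[A] = 13/54*1/9 + 25/54*2/9 + 8/27*1/3 = 37/162
  d_2[B] = 13/54*5/9 + 25/54*2/3 + 8/27*1/3 = 263/486
  d_2[C] = 13/54*1/3 + 25/54*1/9 + 8/27*1/3 = 56/243
d_2 = (A=37/162, B=263/486, C=56/243)
  d_3[A] = 37/162*1/9 + 263/486*2/9 + 56/243*1/3 = 973/4374
  d_3[B] = 37/162*5/9 + 263/486*2/3 + 56/243*1/3 = 823/1458
  d_3[C] = 37/162*1/3 + 263/486*1/9 + 56/243*1/3 = 466/2187
d_3 = (A=973/4374, B=823/1458, C=466/2187)
  d_4[A] = 973/4374*1/9 + 823/1458*2/9 + 466/2187*1/3 = 8707/39366
  d_4[B] = 973/4374*5/9 + 823/1458*2/3 + 466/2187*1/3 = 22475/39366
  d_4[C] = 973/4374*1/3 + 823/1458*1/9 + 466/2187*1/3 = 1364/6561
d_4 = (A=8707/39366, B=22475/39366, C=1364/6561)

Answer: 8707/39366 22475/39366 1364/6561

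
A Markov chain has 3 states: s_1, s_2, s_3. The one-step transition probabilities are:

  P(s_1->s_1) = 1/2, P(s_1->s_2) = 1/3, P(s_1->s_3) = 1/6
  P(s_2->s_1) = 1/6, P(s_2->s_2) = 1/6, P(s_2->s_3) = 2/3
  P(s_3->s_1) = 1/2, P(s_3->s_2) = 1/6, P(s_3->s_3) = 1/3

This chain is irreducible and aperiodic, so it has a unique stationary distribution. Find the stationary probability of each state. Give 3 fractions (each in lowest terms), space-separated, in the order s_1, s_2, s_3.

The stationary distribution satisfies pi = pi * P, i.e.:
  pi_s_1 = 1/2*pi_s_1 + 1/6*pi_s_2 + 1/2*pi_s_3
  pi_s_2 = 1/3*pi_s_1 + 1/6*pi_s_2 + 1/6*pi_s_3
  pi_s_3 = 1/6*pi_s_1 + 2/3*pi_s_2 + 1/3*pi_s_3
with normalization: pi_s_1 + pi_s_2 + pi_s_3 = 1.

Using the first 2 balance equations plus normalization, the linear system A*pi = b is:
  [-1/2, 1/6, 1/2] . pi = 0
  [1/3, -5/6, 1/6] . pi = 0
  [1, 1, 1] . pi = 1

Solving yields:
  pi_s_1 = 8/19
  pi_s_2 = 9/38
  pi_s_3 = 13/38

Verification (pi * P):
  8/19*1/2 + 9/38*1/6 + 13/38*1/2 = 8/19 = pi_s_1  (ok)
  8/19*1/3 + 9/38*1/6 + 13/38*1/6 = 9/38 = pi_s_2  (ok)
  8/19*1/6 + 9/38*2/3 + 13/38*1/3 = 13/38 = pi_s_3  (ok)

Answer: 8/19 9/38 13/38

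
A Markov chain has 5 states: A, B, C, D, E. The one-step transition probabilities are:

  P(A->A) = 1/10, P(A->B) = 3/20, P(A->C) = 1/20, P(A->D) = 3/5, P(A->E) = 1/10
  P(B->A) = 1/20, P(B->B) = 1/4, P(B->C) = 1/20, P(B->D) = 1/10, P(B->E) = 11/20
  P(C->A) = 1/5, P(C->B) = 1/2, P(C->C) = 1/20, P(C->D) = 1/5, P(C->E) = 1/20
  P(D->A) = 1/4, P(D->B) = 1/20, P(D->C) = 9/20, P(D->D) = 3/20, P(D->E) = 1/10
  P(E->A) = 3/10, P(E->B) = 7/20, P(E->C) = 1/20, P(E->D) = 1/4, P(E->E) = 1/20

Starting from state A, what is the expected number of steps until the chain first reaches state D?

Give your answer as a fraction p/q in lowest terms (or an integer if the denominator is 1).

Let h_i = expected steps to first reach D from state i.
Boundary: h_D = 0.
First-step equations for the other states:
  h_A = 1 + 1/10*h_A + 3/20*h_B + 1/20*h_C + 3/5*h_D + 1/10*h_E
  h_B = 1 + 1/20*h_A + 1/4*h_B + 1/20*h_C + 1/10*h_D + 11/20*h_E
  h_C = 1 + 1/5*h_A + 1/2*h_B + 1/20*h_C + 1/5*h_D + 1/20*h_E
  h_E = 1 + 3/10*h_A + 7/20*h_B + 1/20*h_C + 1/4*h_D + 1/20*h_E

Substituting h_D = 0 and rearranging gives the linear system (I - Q) h = 1:
  [9/10, -3/20, -1/20, -1/10] . (h_A, h_B, h_C, h_E) = 1
  [-1/20, 3/4, -1/20, -11/20] . (h_A, h_B, h_C, h_E) = 1
  [-1/5, -1/2, 19/20, -1/20] . (h_A, h_B, h_C, h_E) = 1
  [-3/10, -7/20, -1/20, 19/20] . (h_A, h_B, h_C, h_E) = 1

Solving yields:
  h_A = 45600/18193
  h_B = 82000/18193
  h_C = 226420/54579
  h_E = 203200/54579

Starting state is A, so the expected hitting time is h_A = 45600/18193.

Answer: 45600/18193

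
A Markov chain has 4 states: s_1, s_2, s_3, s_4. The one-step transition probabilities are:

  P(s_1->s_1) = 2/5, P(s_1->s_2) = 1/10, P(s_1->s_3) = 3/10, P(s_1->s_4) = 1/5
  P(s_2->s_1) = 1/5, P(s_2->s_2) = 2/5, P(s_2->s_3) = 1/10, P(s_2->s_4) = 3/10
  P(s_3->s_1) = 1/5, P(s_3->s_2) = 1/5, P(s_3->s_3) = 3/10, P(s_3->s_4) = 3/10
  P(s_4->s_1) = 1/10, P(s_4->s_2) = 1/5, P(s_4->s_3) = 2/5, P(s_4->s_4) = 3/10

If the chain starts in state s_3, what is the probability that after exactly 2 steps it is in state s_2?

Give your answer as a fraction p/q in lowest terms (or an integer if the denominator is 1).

Computing P^2 by repeated multiplication:
P^1 =
  s_1: [2/5, 1/10, 3/10, 1/5]
  s_2: [1/5, 2/5, 1/10, 3/10]
  s_3: [1/5, 1/5, 3/10, 3/10]
  s_4: [1/10, 1/5, 2/5, 3/10]
P^2 =
  s_1: [13/50, 9/50, 3/10, 13/50]
  s_2: [21/100, 13/50, 1/4, 7/25]
  s_3: [21/100, 11/50, 29/100, 7/25]
  s_4: [19/100, 23/100, 29/100, 29/100]

(P^2)[s_3 -> s_2] = 11/50

Answer: 11/50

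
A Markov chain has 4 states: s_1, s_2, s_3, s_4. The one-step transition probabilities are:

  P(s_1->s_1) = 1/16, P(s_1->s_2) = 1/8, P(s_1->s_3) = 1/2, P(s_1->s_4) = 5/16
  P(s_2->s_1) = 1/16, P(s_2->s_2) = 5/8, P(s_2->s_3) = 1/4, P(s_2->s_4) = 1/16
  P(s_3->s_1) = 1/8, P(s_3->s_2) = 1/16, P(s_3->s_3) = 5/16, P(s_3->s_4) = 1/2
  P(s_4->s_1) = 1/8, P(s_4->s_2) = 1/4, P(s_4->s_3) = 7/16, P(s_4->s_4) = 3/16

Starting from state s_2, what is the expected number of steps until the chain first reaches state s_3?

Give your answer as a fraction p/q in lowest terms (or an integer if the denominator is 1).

Answer: 88/25

Derivation:
Let h_i = expected steps to first reach s_3 from state i.
Boundary: h_s_3 = 0.
First-step equations for the other states:
  h_s_1 = 1 + 1/16*h_s_1 + 1/8*h_s_2 + 1/2*h_s_3 + 5/16*h_s_4
  h_s_2 = 1 + 1/16*h_s_1 + 5/8*h_s_2 + 1/4*h_s_3 + 1/16*h_s_4
  h_s_4 = 1 + 1/8*h_s_1 + 1/4*h_s_2 + 7/16*h_s_3 + 3/16*h_s_4

Substituting h_s_3 = 0 and rearranging gives the linear system (I - Q) h = 1:
  [15/16, -1/8, -5/16] . (h_s_1, h_s_2, h_s_4) = 1
  [-1/16, 3/8, -1/16] . (h_s_1, h_s_2, h_s_4) = 1
  [-1/8, -1/4, 13/16] . (h_s_1, h_s_2, h_s_4) = 1

Solving yields:
  h_s_1 = 304/125
  h_s_2 = 88/25
  h_s_4 = 336/125

Starting state is s_2, so the expected hitting time is h_s_2 = 88/25.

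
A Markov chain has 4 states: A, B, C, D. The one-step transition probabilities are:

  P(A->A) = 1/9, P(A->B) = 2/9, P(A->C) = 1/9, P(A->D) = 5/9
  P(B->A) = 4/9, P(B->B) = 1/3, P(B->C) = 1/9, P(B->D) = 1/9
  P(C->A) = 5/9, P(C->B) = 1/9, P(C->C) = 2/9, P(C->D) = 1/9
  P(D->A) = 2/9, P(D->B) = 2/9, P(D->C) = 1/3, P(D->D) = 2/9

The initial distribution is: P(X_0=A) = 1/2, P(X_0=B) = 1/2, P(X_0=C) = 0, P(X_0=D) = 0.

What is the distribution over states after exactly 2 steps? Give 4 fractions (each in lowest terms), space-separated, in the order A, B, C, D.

Answer: 47/162 13/54 16/81 22/81

Derivation:
Propagating the distribution step by step (d_{t+1} = d_t * P):
d_0 = (A=1/2, B=1/2, C=0, D=0)
  d_1[A] = 1/2*1/9 + 1/2*4/9 + 0*5/9 + 0*2/9 = 5/18
  d_1[B] = 1/2*2/9 + 1/2*1/3 + 0*1/9 + 0*2/9 = 5/18
  d_1[C] = 1/2*1/9 + 1/2*1/9 + 0*2/9 + 0*1/3 = 1/9
  d_1[D] = 1/2*5/9 + 1/2*1/9 + 0*1/9 + 0*2/9 = 1/3
d_1 = (A=5/18, B=5/18, C=1/9, D=1/3)
  d_2[A] = 5/18*1/9 + 5/18*4/9 + 1/9*5/9 + 1/3*2/9 = 47/162
  d_2[B] = 5/18*2/9 + 5/18*1/3 + 1/9*1/9 + 1/3*2/9 = 13/54
  d_2[C] = 5/18*1/9 + 5/18*1/9 + 1/9*2/9 + 1/3*1/3 = 16/81
  d_2[D] = 5/18*5/9 + 5/18*1/9 + 1/9*1/9 + 1/3*2/9 = 22/81
d_2 = (A=47/162, B=13/54, C=16/81, D=22/81)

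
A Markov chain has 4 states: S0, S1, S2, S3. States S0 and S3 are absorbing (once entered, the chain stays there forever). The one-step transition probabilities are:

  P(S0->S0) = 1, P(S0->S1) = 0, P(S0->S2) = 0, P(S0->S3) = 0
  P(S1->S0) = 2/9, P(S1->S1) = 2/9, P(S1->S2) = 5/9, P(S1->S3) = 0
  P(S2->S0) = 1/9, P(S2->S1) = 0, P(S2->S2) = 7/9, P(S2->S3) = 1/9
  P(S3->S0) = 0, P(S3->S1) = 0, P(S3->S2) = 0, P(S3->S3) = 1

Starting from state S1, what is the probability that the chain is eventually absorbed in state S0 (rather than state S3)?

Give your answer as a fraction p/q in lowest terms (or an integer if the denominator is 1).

Let a_i = P(absorbed in S0 | start in state i).
Boundary conditions: a_S0 = 1, a_S3 = 0.
For each transient state i, a_i = sum_j P(i->j) * a_j:
  a_S1 = 2/9*a_S0 + 2/9*a_S1 + 5/9*a_S2 + 0*a_S3
  a_S2 = 1/9*a_S0 + 0*a_S1 + 7/9*a_S2 + 1/9*a_S3

Substituting a_S0 = 1 and a_S3 = 0, rearrange to (I - Q) a = r where r[i] = P(i -> S0):
  [7/9, -5/9] . (a_S1, a_S2) = 2/9
  [0, 2/9] . (a_S1, a_S2) = 1/9

Solving yields:
  a_S1 = 9/14
  a_S2 = 1/2

Starting state is S1, so the absorption probability is a_S1 = 9/14.

Answer: 9/14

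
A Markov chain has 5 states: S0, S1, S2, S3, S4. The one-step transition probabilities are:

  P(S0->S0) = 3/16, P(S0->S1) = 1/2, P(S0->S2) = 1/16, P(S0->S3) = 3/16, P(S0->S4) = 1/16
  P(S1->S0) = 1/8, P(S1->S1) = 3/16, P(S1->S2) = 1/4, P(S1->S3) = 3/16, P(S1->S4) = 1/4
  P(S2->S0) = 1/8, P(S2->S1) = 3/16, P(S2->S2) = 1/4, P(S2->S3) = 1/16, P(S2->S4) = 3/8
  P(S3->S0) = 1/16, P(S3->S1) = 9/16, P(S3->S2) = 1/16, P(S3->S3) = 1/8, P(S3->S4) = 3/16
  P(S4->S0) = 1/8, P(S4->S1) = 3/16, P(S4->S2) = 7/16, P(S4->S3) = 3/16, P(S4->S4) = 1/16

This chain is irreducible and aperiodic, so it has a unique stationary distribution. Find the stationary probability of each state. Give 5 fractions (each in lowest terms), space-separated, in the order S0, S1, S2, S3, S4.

The stationary distribution satisfies pi = pi * P, i.e.:
  pi_S0 = 3/16*pi_S0 + 1/8*pi_S1 + 1/8*pi_S2 + 1/16*pi_S3 + 1/8*pi_S4
  pi_S1 = 1/2*pi_S0 + 3/16*pi_S1 + 3/16*pi_S2 + 9/16*pi_S3 + 3/16*pi_S4
  pi_S2 = 1/16*pi_S0 + 1/4*pi_S1 + 1/4*pi_S2 + 1/16*pi_S3 + 7/16*pi_S4
  pi_S3 = 3/16*pi_S0 + 3/16*pi_S1 + 1/16*pi_S2 + 1/8*pi_S3 + 3/16*pi_S4
  pi_S4 = 1/16*pi_S0 + 1/4*pi_S1 + 3/8*pi_S2 + 3/16*pi_S3 + 1/16*pi_S4
with normalization: pi_S0 + pi_S1 + pi_S2 + pi_S3 + pi_S4 = 1.

Using the first 4 balance equations plus normalization, the linear system A*pi = b is:
  [-13/16, 1/8, 1/8, 1/16, 1/8] . pi = 0
  [1/2, -13/16, 3/16, 9/16, 3/16] . pi = 0
  [1/16, 1/4, -3/4, 1/16, 7/16] . pi = 0
  [3/16, 3/16, 1/16, -7/8, 3/16] . pi = 0
  [1, 1, 1, 1, 1] . pi = 1

Solving yields:
  pi_S0 = 1529/12387
  pi_S1 = 3490/12387
  pi_S2 = 983/4129
  pi_S3 = 613/4129
  pi_S4 = 860/4129

Verification (pi * P):
  1529/12387*3/16 + 3490/12387*1/8 + 983/4129*1/8 + 613/4129*1/16 + 860/4129*1/8 = 1529/12387 = pi_S0  (ok)
  1529/12387*1/2 + 3490/12387*3/16 + 983/4129*3/16 + 613/4129*9/16 + 860/4129*3/16 = 3490/12387 = pi_S1  (ok)
  1529/12387*1/16 + 3490/12387*1/4 + 983/4129*1/4 + 613/4129*1/16 + 860/4129*7/16 = 983/4129 = pi_S2  (ok)
  1529/12387*3/16 + 3490/12387*3/16 + 983/4129*1/16 + 613/4129*1/8 + 860/4129*3/16 = 613/4129 = pi_S3  (ok)
  1529/12387*1/16 + 3490/12387*1/4 + 983/4129*3/8 + 613/4129*3/16 + 860/4129*1/16 = 860/4129 = pi_S4  (ok)

Answer: 1529/12387 3490/12387 983/4129 613/4129 860/4129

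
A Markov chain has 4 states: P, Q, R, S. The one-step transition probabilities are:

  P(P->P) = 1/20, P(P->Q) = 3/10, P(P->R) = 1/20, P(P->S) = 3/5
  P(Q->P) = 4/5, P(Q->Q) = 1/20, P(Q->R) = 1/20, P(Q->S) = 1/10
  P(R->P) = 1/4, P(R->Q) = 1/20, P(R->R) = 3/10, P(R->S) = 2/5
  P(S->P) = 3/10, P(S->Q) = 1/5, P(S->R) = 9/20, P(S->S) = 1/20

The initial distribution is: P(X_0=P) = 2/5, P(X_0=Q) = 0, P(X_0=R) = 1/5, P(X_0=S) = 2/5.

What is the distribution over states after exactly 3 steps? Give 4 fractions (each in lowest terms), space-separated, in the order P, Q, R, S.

Answer: 11023/40000 6981/40000 4303/20000 1339/4000

Derivation:
Propagating the distribution step by step (d_{t+1} = d_t * P):
d_0 = (P=2/5, Q=0, R=1/5, S=2/5)
  d_1[P] = 2/5*1/20 + 0*4/5 + 1/5*1/4 + 2/5*3/10 = 19/100
  d_1[Q] = 2/5*3/10 + 0*1/20 + 1/5*1/20 + 2/5*1/5 = 21/100
  d_1[R] = 2/5*1/20 + 0*1/20 + 1/5*3/10 + 2/5*9/20 = 13/50
  d_1[S] = 2/5*3/5 + 0*1/10 + 1/5*2/5 + 2/5*1/20 = 17/50
d_1 = (P=19/100, Q=21/100, R=13/50, S=17/50)
  d_2[P] = 19/100*1/20 + 21/100*4/5 + 13/50*1/4 + 17/50*3/10 = 689/2000
  d_2[Q] = 19/100*3/10 + 21/100*1/20 + 13/50*1/20 + 17/50*1/5 = 297/2000
  d_2[R] = 19/100*1/20 + 21/100*1/20 + 13/50*3/10 + 17/50*9/20 = 251/1000
  d_2[S] = 19/100*3/5 + 21/100*1/10 + 13/50*2/5 + 17/50*1/20 = 32/125
d_2 = (P=689/2000, Q=297/2000, R=251/1000, S=32/125)
  d_3[P] = 689/2000*1/20 + 297/2000*4/5 + 251/1000*1/4 + 32/125*3/10 = 11023/40000
  d_3[Q] = 689/2000*3/10 + 297/2000*1/20 + 251/1000*1/20 + 32/125*1/5 = 6981/40000
  d_3[R] = 689/2000*1/20 + 297/2000*1/20 + 251/1000*3/10 + 32/125*9/20 = 4303/20000
  d_3[S] = 689/2000*3/5 + 297/2000*1/10 + 251/1000*2/5 + 32/125*1/20 = 1339/4000
d_3 = (P=11023/40000, Q=6981/40000, R=4303/20000, S=1339/4000)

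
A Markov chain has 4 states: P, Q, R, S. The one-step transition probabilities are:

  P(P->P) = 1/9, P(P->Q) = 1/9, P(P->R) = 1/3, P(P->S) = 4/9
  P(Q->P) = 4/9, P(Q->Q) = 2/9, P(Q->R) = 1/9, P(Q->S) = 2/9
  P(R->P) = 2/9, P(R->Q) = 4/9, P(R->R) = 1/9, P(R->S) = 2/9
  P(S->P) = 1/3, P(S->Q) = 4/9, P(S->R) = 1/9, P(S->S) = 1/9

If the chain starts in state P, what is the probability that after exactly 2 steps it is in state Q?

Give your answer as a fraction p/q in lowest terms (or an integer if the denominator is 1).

Answer: 31/81

Derivation:
Computing P^2 by repeated multiplication:
P^1 =
  P: [1/9, 1/9, 1/3, 4/9]
  Q: [4/9, 2/9, 1/9, 2/9]
  R: [2/9, 4/9, 1/9, 2/9]
  S: [1/3, 4/9, 1/9, 1/9]
P^2 =
  P: [23/81, 31/81, 11/81, 16/81]
  Q: [20/81, 20/81, 17/81, 8/27]
  R: [26/81, 22/81, 13/81, 20/81]
  S: [8/27, 19/81, 5/27, 23/81]

(P^2)[P -> Q] = 31/81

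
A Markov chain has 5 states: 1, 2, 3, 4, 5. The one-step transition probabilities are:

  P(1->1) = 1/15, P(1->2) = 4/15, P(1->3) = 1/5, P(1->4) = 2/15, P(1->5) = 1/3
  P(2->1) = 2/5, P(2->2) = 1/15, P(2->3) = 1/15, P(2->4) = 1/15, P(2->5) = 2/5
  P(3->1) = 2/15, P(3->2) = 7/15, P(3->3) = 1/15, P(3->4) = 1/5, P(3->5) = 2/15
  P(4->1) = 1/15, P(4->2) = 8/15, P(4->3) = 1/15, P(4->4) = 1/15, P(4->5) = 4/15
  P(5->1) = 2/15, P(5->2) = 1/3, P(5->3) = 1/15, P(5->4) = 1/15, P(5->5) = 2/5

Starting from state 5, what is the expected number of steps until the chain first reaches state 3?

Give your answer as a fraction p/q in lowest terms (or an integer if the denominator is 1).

Answer: 69405/6353

Derivation:
Let h_i = expected steps to first reach 3 from state i.
Boundary: h_3 = 0.
First-step equations for the other states:
  h_1 = 1 + 1/15*h_1 + 4/15*h_2 + 1/5*h_3 + 2/15*h_4 + 1/3*h_5
  h_2 = 1 + 2/5*h_1 + 1/15*h_2 + 1/15*h_3 + 1/15*h_4 + 2/5*h_5
  h_4 = 1 + 1/15*h_1 + 8/15*h_2 + 1/15*h_3 + 1/15*h_4 + 4/15*h_5
  h_5 = 1 + 2/15*h_1 + 1/3*h_2 + 1/15*h_3 + 1/15*h_4 + 2/5*h_5

Substituting h_3 = 0 and rearranging gives the linear system (I - Q) h = 1:
  [14/15, -4/15, -2/15, -1/3] . (h_1, h_2, h_4, h_5) = 1
  [-2/5, 14/15, -1/15, -2/5] . (h_1, h_2, h_4, h_5) = 1
  [-1/15, -8/15, 14/15, -4/15] . (h_1, h_2, h_4, h_5) = 1
  [-2/15, -1/3, -1/15, 3/5] . (h_1, h_2, h_4, h_5) = 1

Solving yields:
  h_1 = 60855/6353
  h_2 = 67605/6353
  h_4 = 69615/6353
  h_5 = 69405/6353

Starting state is 5, so the expected hitting time is h_5 = 69405/6353.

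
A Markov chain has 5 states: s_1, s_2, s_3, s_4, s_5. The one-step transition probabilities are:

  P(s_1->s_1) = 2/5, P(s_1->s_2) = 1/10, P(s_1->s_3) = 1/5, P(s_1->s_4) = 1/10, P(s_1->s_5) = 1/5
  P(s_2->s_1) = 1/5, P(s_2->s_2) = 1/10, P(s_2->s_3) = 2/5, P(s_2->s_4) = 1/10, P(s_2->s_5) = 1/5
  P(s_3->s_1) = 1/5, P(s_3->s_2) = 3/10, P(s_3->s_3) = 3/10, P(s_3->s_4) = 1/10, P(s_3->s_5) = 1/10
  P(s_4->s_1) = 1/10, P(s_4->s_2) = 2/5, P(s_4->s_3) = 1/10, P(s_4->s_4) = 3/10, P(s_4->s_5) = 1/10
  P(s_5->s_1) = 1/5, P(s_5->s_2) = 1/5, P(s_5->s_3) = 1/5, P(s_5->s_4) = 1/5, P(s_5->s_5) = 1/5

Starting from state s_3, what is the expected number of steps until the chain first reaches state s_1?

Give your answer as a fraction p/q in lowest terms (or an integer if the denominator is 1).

Let h_i = expected steps to first reach s_1 from state i.
Boundary: h_s_1 = 0.
First-step equations for the other states:
  h_s_2 = 1 + 1/5*h_s_1 + 1/10*h_s_2 + 2/5*h_s_3 + 1/10*h_s_4 + 1/5*h_s_5
  h_s_3 = 1 + 1/5*h_s_1 + 3/10*h_s_2 + 3/10*h_s_3 + 1/10*h_s_4 + 1/10*h_s_5
  h_s_4 = 1 + 1/10*h_s_1 + 2/5*h_s_2 + 1/10*h_s_3 + 3/10*h_s_4 + 1/10*h_s_5
  h_s_5 = 1 + 1/5*h_s_1 + 1/5*h_s_2 + 1/5*h_s_3 + 1/5*h_s_4 + 1/5*h_s_5

Substituting h_s_1 = 0 and rearranging gives the linear system (I - Q) h = 1:
  [9/10, -2/5, -1/10, -1/5] . (h_s_2, h_s_3, h_s_4, h_s_5) = 1
  [-3/10, 7/10, -1/10, -1/10] . (h_s_2, h_s_3, h_s_4, h_s_5) = 1
  [-2/5, -1/10, 7/10, -1/10] . (h_s_2, h_s_3, h_s_4, h_s_5) = 1
  [-1/5, -1/5, -1/5, 4/5] . (h_s_2, h_s_3, h_s_4, h_s_5) = 1

Solving yields:
  h_s_2 = 4360/809
  h_s_3 = 4355/809
  h_s_4 = 4900/809
  h_s_5 = 4415/809

Starting state is s_3, so the expected hitting time is h_s_3 = 4355/809.

Answer: 4355/809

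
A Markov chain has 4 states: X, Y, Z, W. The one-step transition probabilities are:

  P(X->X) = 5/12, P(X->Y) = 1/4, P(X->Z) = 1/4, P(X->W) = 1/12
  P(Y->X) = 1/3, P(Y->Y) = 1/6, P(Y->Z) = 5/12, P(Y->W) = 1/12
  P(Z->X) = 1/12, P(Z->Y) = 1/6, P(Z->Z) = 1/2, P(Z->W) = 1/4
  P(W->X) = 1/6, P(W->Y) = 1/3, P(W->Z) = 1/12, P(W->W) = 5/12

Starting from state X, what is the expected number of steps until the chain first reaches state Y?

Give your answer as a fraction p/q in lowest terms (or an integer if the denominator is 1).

Answer: 912/221

Derivation:
Let h_i = expected steps to first reach Y from state i.
Boundary: h_Y = 0.
First-step equations for the other states:
  h_X = 1 + 5/12*h_X + 1/4*h_Y + 1/4*h_Z + 1/12*h_W
  h_Z = 1 + 1/12*h_X + 1/6*h_Y + 1/2*h_Z + 1/4*h_W
  h_W = 1 + 1/6*h_X + 1/3*h_Y + 1/12*h_Z + 5/12*h_W

Substituting h_Y = 0 and rearranging gives the linear system (I - Q) h = 1:
  [7/12, -1/4, -1/12] . (h_X, h_Z, h_W) = 1
  [-1/12, 1/2, -1/4] . (h_X, h_Z, h_W) = 1
  [-1/6, -1/12, 7/12] . (h_X, h_Z, h_W) = 1

Solving yields:
  h_X = 912/221
  h_Z = 984/221
  h_W = 60/17

Starting state is X, so the expected hitting time is h_X = 912/221.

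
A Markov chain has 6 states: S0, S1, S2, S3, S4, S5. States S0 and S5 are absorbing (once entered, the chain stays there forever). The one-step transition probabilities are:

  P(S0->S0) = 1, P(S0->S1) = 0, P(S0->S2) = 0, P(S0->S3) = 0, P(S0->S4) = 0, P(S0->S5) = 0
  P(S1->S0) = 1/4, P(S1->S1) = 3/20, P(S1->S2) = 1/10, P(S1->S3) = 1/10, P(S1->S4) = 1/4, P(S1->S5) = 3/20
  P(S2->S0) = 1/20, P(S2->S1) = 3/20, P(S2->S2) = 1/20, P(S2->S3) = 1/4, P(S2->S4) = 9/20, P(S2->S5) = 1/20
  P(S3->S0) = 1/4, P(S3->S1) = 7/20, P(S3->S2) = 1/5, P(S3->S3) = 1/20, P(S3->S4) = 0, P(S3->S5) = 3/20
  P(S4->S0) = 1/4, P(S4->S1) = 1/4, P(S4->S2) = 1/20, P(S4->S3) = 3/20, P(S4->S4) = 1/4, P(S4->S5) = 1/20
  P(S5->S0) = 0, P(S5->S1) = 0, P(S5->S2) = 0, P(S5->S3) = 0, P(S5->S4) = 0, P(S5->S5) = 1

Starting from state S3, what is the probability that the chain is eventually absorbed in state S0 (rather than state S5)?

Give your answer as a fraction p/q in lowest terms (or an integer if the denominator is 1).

Let a_i = P(absorbed in S0 | start in state i).
Boundary conditions: a_S0 = 1, a_S5 = 0.
For each transient state i, a_i = sum_j P(i->j) * a_j:
  a_S1 = 1/4*a_S0 + 3/20*a_S1 + 1/10*a_S2 + 1/10*a_S3 + 1/4*a_S4 + 3/20*a_S5
  a_S2 = 1/20*a_S0 + 3/20*a_S1 + 1/20*a_S2 + 1/4*a_S3 + 9/20*a_S4 + 1/20*a_S5
  a_S3 = 1/4*a_S0 + 7/20*a_S1 + 1/5*a_S2 + 1/20*a_S3 + 0*a_S4 + 3/20*a_S5
  a_S4 = 1/4*a_S0 + 1/4*a_S1 + 1/20*a_S2 + 3/20*a_S3 + 1/4*a_S4 + 1/20*a_S5

Substituting a_S0 = 1 and a_S5 = 0, rearrange to (I - Q) a = r where r[i] = P(i -> S0):
  [17/20, -1/10, -1/10, -1/4] . (a_S1, a_S2, a_S3, a_S4) = 1/4
  [-3/20, 19/20, -1/4, -9/20] . (a_S1, a_S2, a_S3, a_S4) = 1/20
  [-7/20, -1/5, 19/20, 0] . (a_S1, a_S2, a_S3, a_S4) = 1/4
  [-1/4, -1/20, -3/20, 3/4] . (a_S1, a_S2, a_S3, a_S4) = 1/4

Solving yields:
  a_S1 = 105/158
  a_S2 = 1385/2054
  a_S3 = 1335/2054
  a_S4 = 1499/2054

Starting state is S3, so the absorption probability is a_S3 = 1335/2054.

Answer: 1335/2054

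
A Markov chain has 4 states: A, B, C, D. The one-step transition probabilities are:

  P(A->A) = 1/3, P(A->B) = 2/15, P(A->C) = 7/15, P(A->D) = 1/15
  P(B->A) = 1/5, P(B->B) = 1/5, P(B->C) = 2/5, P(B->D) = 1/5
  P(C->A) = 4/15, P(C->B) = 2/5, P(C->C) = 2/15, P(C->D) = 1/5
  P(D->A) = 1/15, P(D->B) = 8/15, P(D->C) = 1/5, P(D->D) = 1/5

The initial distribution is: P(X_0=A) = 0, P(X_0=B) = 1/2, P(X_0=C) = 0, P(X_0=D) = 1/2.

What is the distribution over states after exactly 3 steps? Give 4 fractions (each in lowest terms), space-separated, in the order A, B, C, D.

Answer: 251/1125 137/450 2029/6750 116/675

Derivation:
Propagating the distribution step by step (d_{t+1} = d_t * P):
d_0 = (A=0, B=1/2, C=0, D=1/2)
  d_1[A] = 0*1/3 + 1/2*1/5 + 0*4/15 + 1/2*1/15 = 2/15
  d_1[B] = 0*2/15 + 1/2*1/5 + 0*2/5 + 1/2*8/15 = 11/30
  d_1[C] = 0*7/15 + 1/2*2/5 + 0*2/15 + 1/2*1/5 = 3/10
  d_1[D] = 0*1/15 + 1/2*1/5 + 0*1/5 + 1/2*1/5 = 1/5
d_1 = (A=2/15, B=11/30, C=3/10, D=1/5)
  d_2[A] = 2/15*1/3 + 11/30*1/5 + 3/10*4/15 + 1/5*1/15 = 19/90
  d_2[B] = 2/15*2/15 + 11/30*1/5 + 3/10*2/5 + 1/5*8/15 = 143/450
  d_2[C] = 2/15*7/15 + 11/30*2/5 + 3/10*2/15 + 1/5*1/5 = 13/45
  d_2[D] = 2/15*1/15 + 11/30*1/5 + 3/10*1/5 + 1/5*1/5 = 41/225
d_2 = (A=19/90, B=143/450, C=13/45, D=41/225)
  d_3[A] = 19/90*1/3 + 143/450*1/5 + 13/45*4/15 + 41/225*1/15 = 251/1125
  d_3[B] = 19/90*2/15 + 143/450*1/5 + 13/45*2/5 + 41/225*8/15 = 137/450
  d_3[C] = 19/90*7/15 + 143/450*2/5 + 13/45*2/15 + 41/225*1/5 = 2029/6750
  d_3[D] = 19/90*1/15 + 143/450*1/5 + 13/45*1/5 + 41/225*1/5 = 116/675
d_3 = (A=251/1125, B=137/450, C=2029/6750, D=116/675)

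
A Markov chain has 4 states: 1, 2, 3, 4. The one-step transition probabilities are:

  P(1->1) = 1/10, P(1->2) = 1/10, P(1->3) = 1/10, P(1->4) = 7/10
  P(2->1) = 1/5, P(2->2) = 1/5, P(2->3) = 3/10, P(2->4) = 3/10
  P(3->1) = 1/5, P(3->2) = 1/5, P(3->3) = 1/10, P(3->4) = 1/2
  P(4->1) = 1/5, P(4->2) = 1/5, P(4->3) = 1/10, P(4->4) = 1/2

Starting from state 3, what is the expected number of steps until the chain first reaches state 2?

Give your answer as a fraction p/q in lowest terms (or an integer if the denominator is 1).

Answer: 11/2

Derivation:
Let h_i = expected steps to first reach 2 from state i.
Boundary: h_2 = 0.
First-step equations for the other states:
  h_1 = 1 + 1/10*h_1 + 1/10*h_2 + 1/10*h_3 + 7/10*h_4
  h_3 = 1 + 1/5*h_1 + 1/5*h_2 + 1/10*h_3 + 1/2*h_4
  h_4 = 1 + 1/5*h_1 + 1/5*h_2 + 1/10*h_3 + 1/2*h_4

Substituting h_2 = 0 and rearranging gives the linear system (I - Q) h = 1:
  [9/10, -1/10, -7/10] . (h_1, h_3, h_4) = 1
  [-1/5, 9/10, -1/2] . (h_1, h_3, h_4) = 1
  [-1/5, -1/10, 1/2] . (h_1, h_3, h_4) = 1

Solving yields:
  h_1 = 6
  h_3 = 11/2
  h_4 = 11/2

Starting state is 3, so the expected hitting time is h_3 = 11/2.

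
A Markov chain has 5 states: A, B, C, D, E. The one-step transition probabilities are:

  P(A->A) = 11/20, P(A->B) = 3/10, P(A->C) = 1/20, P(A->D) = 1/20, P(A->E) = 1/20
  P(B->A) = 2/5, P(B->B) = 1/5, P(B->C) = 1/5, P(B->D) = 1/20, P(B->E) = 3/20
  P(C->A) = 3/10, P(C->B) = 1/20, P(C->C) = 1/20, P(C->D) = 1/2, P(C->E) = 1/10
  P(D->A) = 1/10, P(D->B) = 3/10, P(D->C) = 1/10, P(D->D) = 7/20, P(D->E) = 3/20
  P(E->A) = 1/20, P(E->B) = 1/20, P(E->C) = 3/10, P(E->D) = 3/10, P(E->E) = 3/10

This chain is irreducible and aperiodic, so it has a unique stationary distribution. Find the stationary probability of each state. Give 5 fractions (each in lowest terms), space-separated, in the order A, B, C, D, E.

Answer: 14687/44170 949/4417 1101/8834 1749/8834 5743/44170

Derivation:
The stationary distribution satisfies pi = pi * P, i.e.:
  pi_A = 11/20*pi_A + 2/5*pi_B + 3/10*pi_C + 1/10*pi_D + 1/20*pi_E
  pi_B = 3/10*pi_A + 1/5*pi_B + 1/20*pi_C + 3/10*pi_D + 1/20*pi_E
  pi_C = 1/20*pi_A + 1/5*pi_B + 1/20*pi_C + 1/10*pi_D + 3/10*pi_E
  pi_D = 1/20*pi_A + 1/20*pi_B + 1/2*pi_C + 7/20*pi_D + 3/10*pi_E
  pi_E = 1/20*pi_A + 3/20*pi_B + 1/10*pi_C + 3/20*pi_D + 3/10*pi_E
with normalization: pi_A + pi_B + pi_C + pi_D + pi_E = 1.

Using the first 4 balance equations plus normalization, the linear system A*pi = b is:
  [-9/20, 2/5, 3/10, 1/10, 1/20] . pi = 0
  [3/10, -4/5, 1/20, 3/10, 1/20] . pi = 0
  [1/20, 1/5, -19/20, 1/10, 3/10] . pi = 0
  [1/20, 1/20, 1/2, -13/20, 3/10] . pi = 0
  [1, 1, 1, 1, 1] . pi = 1

Solving yields:
  pi_A = 14687/44170
  pi_B = 949/4417
  pi_C = 1101/8834
  pi_D = 1749/8834
  pi_E = 5743/44170

Verification (pi * P):
  14687/44170*11/20 + 949/4417*2/5 + 1101/8834*3/10 + 1749/8834*1/10 + 5743/44170*1/20 = 14687/44170 = pi_A  (ok)
  14687/44170*3/10 + 949/4417*1/5 + 1101/8834*1/20 + 1749/8834*3/10 + 5743/44170*1/20 = 949/4417 = pi_B  (ok)
  14687/44170*1/20 + 949/4417*1/5 + 1101/8834*1/20 + 1749/8834*1/10 + 5743/44170*3/10 = 1101/8834 = pi_C  (ok)
  14687/44170*1/20 + 949/4417*1/20 + 1101/8834*1/2 + 1749/8834*7/20 + 5743/44170*3/10 = 1749/8834 = pi_D  (ok)
  14687/44170*1/20 + 949/4417*3/20 + 1101/8834*1/10 + 1749/8834*3/20 + 5743/44170*3/10 = 5743/44170 = pi_E  (ok)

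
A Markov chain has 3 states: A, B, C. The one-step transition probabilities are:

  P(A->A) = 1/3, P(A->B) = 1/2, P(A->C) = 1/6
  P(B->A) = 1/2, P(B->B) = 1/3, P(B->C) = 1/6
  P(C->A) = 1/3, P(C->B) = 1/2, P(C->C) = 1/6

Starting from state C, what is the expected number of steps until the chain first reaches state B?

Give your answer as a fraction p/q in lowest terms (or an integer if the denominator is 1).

Answer: 2

Derivation:
Let h_i = expected steps to first reach B from state i.
Boundary: h_B = 0.
First-step equations for the other states:
  h_A = 1 + 1/3*h_A + 1/2*h_B + 1/6*h_C
  h_C = 1 + 1/3*h_A + 1/2*h_B + 1/6*h_C

Substituting h_B = 0 and rearranging gives the linear system (I - Q) h = 1:
  [2/3, -1/6] . (h_A, h_C) = 1
  [-1/3, 5/6] . (h_A, h_C) = 1

Solving yields:
  h_A = 2
  h_C = 2

Starting state is C, so the expected hitting time is h_C = 2.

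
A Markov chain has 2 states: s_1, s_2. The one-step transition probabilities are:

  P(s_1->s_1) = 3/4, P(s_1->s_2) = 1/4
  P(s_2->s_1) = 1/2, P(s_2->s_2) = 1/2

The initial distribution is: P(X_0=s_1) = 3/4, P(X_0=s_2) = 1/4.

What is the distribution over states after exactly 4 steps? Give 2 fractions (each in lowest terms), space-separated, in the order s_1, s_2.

Answer: 683/1024 341/1024

Derivation:
Propagating the distribution step by step (d_{t+1} = d_t * P):
d_0 = (s_1=3/4, s_2=1/4)
  d_1[s_1] = 3/4*3/4 + 1/4*1/2 = 11/16
  d_1[s_2] = 3/4*1/4 + 1/4*1/2 = 5/16
d_1 = (s_1=11/16, s_2=5/16)
  d_2[s_1] = 11/16*3/4 + 5/16*1/2 = 43/64
  d_2[s_2] = 11/16*1/4 + 5/16*1/2 = 21/64
d_2 = (s_1=43/64, s_2=21/64)
  d_3[s_1] = 43/64*3/4 + 21/64*1/2 = 171/256
  d_3[s_2] = 43/64*1/4 + 21/64*1/2 = 85/256
d_3 = (s_1=171/256, s_2=85/256)
  d_4[s_1] = 171/256*3/4 + 85/256*1/2 = 683/1024
  d_4[s_2] = 171/256*1/4 + 85/256*1/2 = 341/1024
d_4 = (s_1=683/1024, s_2=341/1024)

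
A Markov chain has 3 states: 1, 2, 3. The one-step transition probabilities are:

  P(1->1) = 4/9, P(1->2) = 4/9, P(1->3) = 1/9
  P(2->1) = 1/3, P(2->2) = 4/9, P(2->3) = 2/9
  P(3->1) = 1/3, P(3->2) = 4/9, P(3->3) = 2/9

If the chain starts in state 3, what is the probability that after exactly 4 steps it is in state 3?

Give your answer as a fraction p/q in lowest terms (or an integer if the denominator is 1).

Computing P^4 by repeated multiplication:
P^1 =
  1: [4/9, 4/9, 1/9]
  2: [1/3, 4/9, 2/9]
  3: [1/3, 4/9, 2/9]
P^2 =
  1: [31/81, 4/9, 14/81]
  2: [10/27, 4/9, 5/27]
  3: [10/27, 4/9, 5/27]
P^3 =
  1: [274/729, 4/9, 131/729]
  2: [91/243, 4/9, 44/243]
  3: [91/243, 4/9, 44/243]
P^4 =
  1: [2461/6561, 4/9, 1184/6561]
  2: [820/2187, 4/9, 395/2187]
  3: [820/2187, 4/9, 395/2187]

(P^4)[3 -> 3] = 395/2187

Answer: 395/2187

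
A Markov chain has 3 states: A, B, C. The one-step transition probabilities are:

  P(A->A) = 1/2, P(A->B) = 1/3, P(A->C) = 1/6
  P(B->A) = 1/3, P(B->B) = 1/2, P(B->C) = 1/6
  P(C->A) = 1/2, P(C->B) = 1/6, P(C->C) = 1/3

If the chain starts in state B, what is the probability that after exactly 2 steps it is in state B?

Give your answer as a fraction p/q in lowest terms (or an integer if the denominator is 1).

Computing P^2 by repeated multiplication:
P^1 =
  A: [1/2, 1/3, 1/6]
  B: [1/3, 1/2, 1/6]
  C: [1/2, 1/6, 1/3]
P^2 =
  A: [4/9, 13/36, 7/36]
  B: [5/12, 7/18, 7/36]
  C: [17/36, 11/36, 2/9]

(P^2)[B -> B] = 7/18

Answer: 7/18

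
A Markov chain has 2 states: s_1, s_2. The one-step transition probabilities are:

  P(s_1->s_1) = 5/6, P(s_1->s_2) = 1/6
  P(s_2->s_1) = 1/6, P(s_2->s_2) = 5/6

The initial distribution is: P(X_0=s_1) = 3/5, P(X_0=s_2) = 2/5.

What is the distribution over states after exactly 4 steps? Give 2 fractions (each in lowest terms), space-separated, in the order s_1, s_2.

Propagating the distribution step by step (d_{t+1} = d_t * P):
d_0 = (s_1=3/5, s_2=2/5)
  d_1[s_1] = 3/5*5/6 + 2/5*1/6 = 17/30
  d_1[s_2] = 3/5*1/6 + 2/5*5/6 = 13/30
d_1 = (s_1=17/30, s_2=13/30)
  d_2[s_1] = 17/30*5/6 + 13/30*1/6 = 49/90
  d_2[s_2] = 17/30*1/6 + 13/30*5/6 = 41/90
d_2 = (s_1=49/90, s_2=41/90)
  d_3[s_1] = 49/90*5/6 + 41/90*1/6 = 143/270
  d_3[s_2] = 49/90*1/6 + 41/90*5/6 = 127/270
d_3 = (s_1=143/270, s_2=127/270)
  d_4[s_1] = 143/270*5/6 + 127/270*1/6 = 421/810
  d_4[s_2] = 143/270*1/6 + 127/270*5/6 = 389/810
d_4 = (s_1=421/810, s_2=389/810)

Answer: 421/810 389/810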